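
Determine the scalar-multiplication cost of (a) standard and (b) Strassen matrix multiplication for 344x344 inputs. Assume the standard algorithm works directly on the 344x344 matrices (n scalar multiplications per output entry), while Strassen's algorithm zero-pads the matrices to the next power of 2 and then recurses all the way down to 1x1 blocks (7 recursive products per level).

Matrix multiplication for 344x344 matrices:

Strassen's algorithm requires power-of-2 dimensions. Pad 344x344 to 512x512 (next power of 2).

Standard algorithm: 344^3 = 40707584 multiplications
Strassen's algorithm: 7^(log2(512)) = 7^9 = 40353607 multiplications
Savings: 40707584 - 40353607 = 353977 multiplications

Standard: 40707584 multiplications (344^3). Strassen: 40353607 multiplications (7^9, after padding to 512x512). Strassen reduces 8 recursive multiplications to 7 at each level.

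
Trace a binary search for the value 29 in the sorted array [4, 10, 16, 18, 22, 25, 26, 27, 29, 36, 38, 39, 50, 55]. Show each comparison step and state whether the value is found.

Binary search for 29 in [4, 10, 16, 18, 22, 25, 26, 27, 29, 36, 38, 39, 50, 55]:

lo=0, hi=13, mid=6, arr[mid]=26 -> 26 < 29, search right half
lo=7, hi=13, mid=10, arr[mid]=38 -> 38 > 29, search left half
lo=7, hi=9, mid=8, arr[mid]=29 -> Found target at index 8!

Binary search finds 29 at index 8 after 3 comparisons. The search repeatedly halves the search space by comparing with the middle element.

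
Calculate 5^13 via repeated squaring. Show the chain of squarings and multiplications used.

Computing 5^13 by squaring (build up from 5^1; each line after the first costs one multiplication):

5^1 = 5
5^2 = (5^1)^2 = 5^2 = 25
5^3 = 5 * 5^2 = 5 * 25 = 125
5^6 = (5^3)^2 = 125^2 = 15625
5^12 = (5^6)^2 = 15625^2 = 244140625
5^13 = 5 * 5^12 = 5 * 244140625 = 1220703125

Result: 1220703125
Multiplications needed: 5 (5 lines after 5^1)

5^13 = 1220703125. Using exponentiation by squaring, this requires 5 multiplications. The key idea: if the exponent is even, square the half-power; if odd, multiply by the base once.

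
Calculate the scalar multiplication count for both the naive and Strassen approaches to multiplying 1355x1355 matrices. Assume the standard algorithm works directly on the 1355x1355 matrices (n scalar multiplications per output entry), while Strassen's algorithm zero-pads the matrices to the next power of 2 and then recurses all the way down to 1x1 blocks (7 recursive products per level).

Matrix multiplication for 1355x1355 matrices:

Strassen's algorithm requires power-of-2 dimensions. Pad 1355x1355 to 2048x2048 (next power of 2).

Standard algorithm: 1355^3 = 2487813875 multiplications
Strassen's algorithm: 7^(log2(2048)) = 7^11 = 1977326743 multiplications
Savings: 2487813875 - 1977326743 = 510487132 multiplications

Standard: 2487813875 multiplications (1355^3). Strassen: 1977326743 multiplications (7^11, after padding to 2048x2048). Strassen reduces 8 recursive multiplications to 7 at each level.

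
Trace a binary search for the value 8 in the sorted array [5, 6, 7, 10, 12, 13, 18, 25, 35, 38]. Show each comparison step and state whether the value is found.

Binary search for 8 in [5, 6, 7, 10, 12, 13, 18, 25, 35, 38]:

lo=0, hi=9, mid=4, arr[mid]=12 -> 12 > 8, search left half
lo=0, hi=3, mid=1, arr[mid]=6 -> 6 < 8, search right half
lo=2, hi=3, mid=2, arr[mid]=7 -> 7 < 8, search right half
lo=3, hi=3, mid=3, arr[mid]=10 -> 10 > 8, search left half
lo=3 > hi=2, target 8 not found

Binary search determines that 8 is not in the array after 4 comparisons. The search space was exhausted without finding the target.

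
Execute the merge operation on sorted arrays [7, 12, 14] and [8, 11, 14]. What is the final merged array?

Merging process:

Compare 7 vs 8: take 7 from left. Merged: [7]
Compare 12 vs 8: take 8 from right. Merged: [7, 8]
Compare 12 vs 11: take 11 from right. Merged: [7, 8, 11]
Compare 12 vs 14: take 12 from left. Merged: [7, 8, 11, 12]
Compare 14 vs 14: take 14 from left. Merged: [7, 8, 11, 12, 14]
Append remaining from right: [14]. Merged: [7, 8, 11, 12, 14, 14]

Final merged array: [7, 8, 11, 12, 14, 14]
Total comparisons: 5

The merged array is [7, 8, 11, 12, 14, 14], requiring 5 comparisons. The merge step runs in O(n) time where n is the total number of elements.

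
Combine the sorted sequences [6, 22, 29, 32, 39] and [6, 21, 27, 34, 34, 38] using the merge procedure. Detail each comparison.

Merging process:

Compare 6 vs 6: take 6 from left. Merged: [6]
Compare 22 vs 6: take 6 from right. Merged: [6, 6]
Compare 22 vs 21: take 21 from right. Merged: [6, 6, 21]
Compare 22 vs 27: take 22 from left. Merged: [6, 6, 21, 22]
Compare 29 vs 27: take 27 from right. Merged: [6, 6, 21, 22, 27]
Compare 29 vs 34: take 29 from left. Merged: [6, 6, 21, 22, 27, 29]
Compare 32 vs 34: take 32 from left. Merged: [6, 6, 21, 22, 27, 29, 32]
Compare 39 vs 34: take 34 from right. Merged: [6, 6, 21, 22, 27, 29, 32, 34]
Compare 39 vs 34: take 34 from right. Merged: [6, 6, 21, 22, 27, 29, 32, 34, 34]
Compare 39 vs 38: take 38 from right. Merged: [6, 6, 21, 22, 27, 29, 32, 34, 34, 38]
Append remaining from left: [39]. Merged: [6, 6, 21, 22, 27, 29, 32, 34, 34, 38, 39]

Final merged array: [6, 6, 21, 22, 27, 29, 32, 34, 34, 38, 39]
Total comparisons: 10

The merged array is [6, 6, 21, 22, 27, 29, 32, 34, 34, 38, 39], requiring 10 comparisons. The merge step runs in O(n) time where n is the total number of elements.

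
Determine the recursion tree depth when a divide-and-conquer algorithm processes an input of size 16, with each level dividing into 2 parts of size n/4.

For divide and conquer with division factor 4:

Problem sizes at each level:
Level 0: 16
Level 1: 4
Level 2: 1

The root is level 0 and the size-1 base case is level 2 (the tree spans levels 0 through 2, i.e. 3 levels counting the root), so the depth is the number of divisions: log_4(16) = 2

The recursion tree depth is log_4(16) = 2. At each level, the problem size is divided by 4, so it takes 2 divisions to reduce to a base case of size 1. The algorithm makes 2 recursive calls at each level.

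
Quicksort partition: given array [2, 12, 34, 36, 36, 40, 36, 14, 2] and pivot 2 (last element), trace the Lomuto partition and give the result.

Lomuto partition with pivot = 2:

Initial array: [2, 12, 34, 36, 36, 40, 36, 14, 2]

arr[0]=2 <= 2: swap with position 0, array becomes [2, 12, 34, 36, 36, 40, 36, 14, 2]
arr[1]=12 > 2: no swap
arr[2]=34 > 2: no swap
arr[3]=36 > 2: no swap
arr[4]=36 > 2: no swap
arr[5]=40 > 2: no swap
arr[6]=36 > 2: no swap
arr[7]=14 > 2: no swap

Place pivot at position 1: [2, 2, 34, 36, 36, 40, 36, 14, 12]
Pivot position: 1

After partitioning with pivot 2, the array becomes [2, 2, 34, 36, 36, 40, 36, 14, 12]. The pivot is placed at index 1. All elements to the left of the pivot are <= 2, and all elements to the right are > 2.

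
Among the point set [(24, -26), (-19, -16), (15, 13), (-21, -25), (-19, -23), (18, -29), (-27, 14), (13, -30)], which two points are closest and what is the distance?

Computing all pairwise distances among 8 points:

d((24, -26), (-19, -16)) = 44.1475
d((24, -26), (15, 13)) = 40.025
d((24, -26), (-21, -25)) = 45.0111
d((24, -26), (-19, -23)) = 43.1045
d((24, -26), (18, -29)) = 6.7082
d((24, -26), (-27, 14)) = 64.8151
d((24, -26), (13, -30)) = 11.7047
d((-19, -16), (15, 13)) = 44.6878
d((-19, -16), (-21, -25)) = 9.2195
d((-19, -16), (-19, -23)) = 7.0
d((-19, -16), (18, -29)) = 39.2173
d((-19, -16), (-27, 14)) = 31.0483
d((-19, -16), (13, -30)) = 34.9285
d((15, 13), (-21, -25)) = 52.345
d((15, 13), (-19, -23)) = 49.5177
d((15, 13), (18, -29)) = 42.107
d((15, 13), (-27, 14)) = 42.0119
d((15, 13), (13, -30)) = 43.0465
d((-21, -25), (-19, -23)) = 2.8284 <-- minimum
d((-21, -25), (18, -29)) = 39.2046
d((-21, -25), (-27, 14)) = 39.4588
d((-21, -25), (13, -30)) = 34.3657
d((-19, -23), (18, -29)) = 37.4833
d((-19, -23), (-27, 14)) = 37.855
d((-19, -23), (13, -30)) = 32.7567
d((18, -29), (-27, 14)) = 62.2415
d((18, -29), (13, -30)) = 5.099
d((-27, 14), (13, -30)) = 59.4643

Closest pair: (-21, -25) and (-19, -23) with distance 2.8284

The closest pair is (-21, -25) and (-19, -23) with Euclidean distance 2.8284. For 8 points, brute-force pairwise comparison is shown above. For large n, the divide-and-conquer algorithm (sort by x, recurse on halves, check the dividing strip) achieves O(n log n).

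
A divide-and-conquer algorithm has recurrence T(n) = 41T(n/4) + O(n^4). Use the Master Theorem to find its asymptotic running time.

Master Theorem for T(n) = 41T(n/4) + O(n^4):

a = 41, b = 4, c = 4
log_b(a) = log_4(41) = 2.6788

Case 3: c = 4 > log_4(41) = 2.6788
T(n) = O(n^4) = O(n^4)

For T(n) = 41T(n/4) + O(n^4): log_4(41) = 2.6788. This is Case 3 of the Master Theorem (c > log_b(a), work dominated by root), giving O(n^4).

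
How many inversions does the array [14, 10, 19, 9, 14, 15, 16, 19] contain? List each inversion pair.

Finding inversions in [14, 10, 19, 9, 14, 15, 16, 19]:

(0, 1): arr[0]=14 > arr[1]=10
(0, 3): arr[0]=14 > arr[3]=9
(1, 3): arr[1]=10 > arr[3]=9
(2, 3): arr[2]=19 > arr[3]=9
(2, 4): arr[2]=19 > arr[4]=14
(2, 5): arr[2]=19 > arr[5]=15
(2, 6): arr[2]=19 > arr[6]=16

Total inversions: 7

The array has 7 inversion(s): (0,1), (0,3), (1,3), (2,3), (2,4), (2,5), (2,6). Each pair (i,j) satisfies i < j and arr[i] > arr[j].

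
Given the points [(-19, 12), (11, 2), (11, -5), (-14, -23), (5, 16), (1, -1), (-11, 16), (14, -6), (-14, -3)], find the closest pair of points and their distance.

Computing all pairwise distances among 9 points:

d((-19, 12), (11, 2)) = 31.6228
d((-19, 12), (11, -5)) = 34.4819
d((-19, 12), (-14, -23)) = 35.3553
d((-19, 12), (5, 16)) = 24.3311
d((-19, 12), (1, -1)) = 23.8537
d((-19, 12), (-11, 16)) = 8.9443
d((-19, 12), (14, -6)) = 37.5899
d((-19, 12), (-14, -3)) = 15.8114
d((11, 2), (11, -5)) = 7.0
d((11, 2), (-14, -23)) = 35.3553
d((11, 2), (5, 16)) = 15.2315
d((11, 2), (1, -1)) = 10.4403
d((11, 2), (-11, 16)) = 26.0768
d((11, 2), (14, -6)) = 8.544
d((11, 2), (-14, -3)) = 25.4951
d((11, -5), (-14, -23)) = 30.8058
d((11, -5), (5, 16)) = 21.8403
d((11, -5), (1, -1)) = 10.7703
d((11, -5), (-11, 16)) = 30.4138
d((11, -5), (14, -6)) = 3.1623 <-- minimum
d((11, -5), (-14, -3)) = 25.0799
d((-14, -23), (5, 16)) = 43.382
d((-14, -23), (1, -1)) = 26.6271
d((-14, -23), (-11, 16)) = 39.1152
d((-14, -23), (14, -6)) = 32.7567
d((-14, -23), (-14, -3)) = 20.0
d((5, 16), (1, -1)) = 17.4642
d((5, 16), (-11, 16)) = 16.0
d((5, 16), (14, -6)) = 23.7697
d((5, 16), (-14, -3)) = 26.8701
d((1, -1), (-11, 16)) = 20.8087
d((1, -1), (14, -6)) = 13.9284
d((1, -1), (-14, -3)) = 15.1327
d((-11, 16), (14, -6)) = 33.3017
d((-11, 16), (-14, -3)) = 19.2354
d((14, -6), (-14, -3)) = 28.1603

Closest pair: (11, -5) and (14, -6) with distance 3.1623

The closest pair is (11, -5) and (14, -6) with Euclidean distance 3.1623. For 9 points, brute-force pairwise comparison is shown above. For large n, the divide-and-conquer algorithm (sort by x, recurse on halves, check the dividing strip) achieves O(n log n).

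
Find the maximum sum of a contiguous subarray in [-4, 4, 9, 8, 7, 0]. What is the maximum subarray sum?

Using Kadane's algorithm on [-4, 4, 9, 8, 7, 0]:

Scanning through the array:
Position 1 (value 4): max_ending_here = 4, max_so_far = 4
Position 2 (value 9): max_ending_here = 13, max_so_far = 13
Position 3 (value 8): max_ending_here = 21, max_so_far = 21
Position 4 (value 7): max_ending_here = 28, max_so_far = 28
Position 5 (value 0): max_ending_here = 28, max_so_far = 28

Maximum subarray: [4, 9, 8, 7]
Maximum sum: 28

The maximum subarray is [4, 9, 8, 7] with sum 28. This subarray runs from index 1 to index 4.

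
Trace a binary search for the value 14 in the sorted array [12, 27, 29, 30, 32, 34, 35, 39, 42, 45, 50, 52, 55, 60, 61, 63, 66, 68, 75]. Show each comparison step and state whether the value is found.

Binary search for 14 in [12, 27, 29, 30, 32, 34, 35, 39, 42, 45, 50, 52, 55, 60, 61, 63, 66, 68, 75]:

lo=0, hi=18, mid=9, arr[mid]=45 -> 45 > 14, search left half
lo=0, hi=8, mid=4, arr[mid]=32 -> 32 > 14, search left half
lo=0, hi=3, mid=1, arr[mid]=27 -> 27 > 14, search left half
lo=0, hi=0, mid=0, arr[mid]=12 -> 12 < 14, search right half
lo=1 > hi=0, target 14 not found

Binary search determines that 14 is not in the array after 4 comparisons. The search space was exhausted without finding the target.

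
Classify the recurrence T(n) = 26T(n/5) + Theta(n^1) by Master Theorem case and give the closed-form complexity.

Master Theorem for T(n) = 26T(n/5) + O(n^1):

a = 26, b = 5, c = 1
log_b(a) = log_5(26) = 2.0244

Case 1: c = 1 < log_5(26) = 2.0244
T(n) = O(n^(log_5 26))

For T(n) = 26T(n/5) + O(n^1): log_5(26) = 2.0244. This is Case 1 of the Master Theorem (c < log_b(a), work dominated by leaves), giving O(n^(log_5 26)).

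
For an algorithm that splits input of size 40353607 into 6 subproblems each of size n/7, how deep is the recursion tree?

For divide and conquer with division factor 7:

Problem sizes at each level:
Level 0: 40353607
Level 1: 5764801
Level 2: 823543
Level 3: 117649
Level 4: 16807
Level 5: 2401
Level 6: 343
Level 7: 49
Level 8: 7
Level 9: 1

The root is level 0 and the size-1 base case is level 9 (the tree spans levels 0 through 9, i.e. 10 levels counting the root), so the depth is the number of divisions: log_7(40353607) = 9

The recursion tree depth is log_7(40353607) = 9. At each level, the problem size is divided by 7, so it takes 9 divisions to reduce to a base case of size 1. The algorithm makes 6 recursive calls at each level.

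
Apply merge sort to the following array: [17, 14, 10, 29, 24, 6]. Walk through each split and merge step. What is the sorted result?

Merge sort trace:

Split: [17, 14, 10, 29, 24, 6] -> [17, 14, 10] and [29, 24, 6]
  Split: [17, 14, 10] -> [17] and [14, 10]
    Split: [14, 10] -> [14] and [10]
    Merge: [14] + [10] -> [10, 14]
  Merge: [17] + [10, 14] -> [10, 14, 17]
  Split: [29, 24, 6] -> [29] and [24, 6]
    Split: [24, 6] -> [24] and [6]
    Merge: [24] + [6] -> [6, 24]
  Merge: [29] + [6, 24] -> [6, 24, 29]
Merge: [10, 14, 17] + [6, 24, 29] -> [6, 10, 14, 17, 24, 29]

Final sorted array: [6, 10, 14, 17, 24, 29]

The merge sort proceeds by recursively splitting the array and merging sorted halves.
After all merges, the sorted array is [6, 10, 14, 17, 24, 29].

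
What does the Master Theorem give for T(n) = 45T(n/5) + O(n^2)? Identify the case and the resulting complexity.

Master Theorem for T(n) = 45T(n/5) + O(n^2):

a = 45, b = 5, c = 2
log_b(a) = log_5(45) = 2.3652

Case 1: c = 2 < log_5(45) = 2.3652
T(n) = O(n^(log_5 45))

For T(n) = 45T(n/5) + O(n^2): log_5(45) = 2.3652. This is Case 1 of the Master Theorem (c < log_b(a), work dominated by leaves), giving O(n^(log_5 45)).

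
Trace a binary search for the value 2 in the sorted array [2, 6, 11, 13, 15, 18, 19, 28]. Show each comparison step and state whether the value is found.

Binary search for 2 in [2, 6, 11, 13, 15, 18, 19, 28]:

lo=0, hi=7, mid=3, arr[mid]=13 -> 13 > 2, search left half
lo=0, hi=2, mid=1, arr[mid]=6 -> 6 > 2, search left half
lo=0, hi=0, mid=0, arr[mid]=2 -> Found target at index 0!

Binary search finds 2 at index 0 after 3 comparisons. The search repeatedly halves the search space by comparing with the middle element.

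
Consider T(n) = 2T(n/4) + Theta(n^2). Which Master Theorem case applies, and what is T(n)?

Master Theorem for T(n) = 2T(n/4) + O(n^2):

a = 2, b = 4, c = 2
log_b(a) = log_4(2) = 0.5000

Case 3: c = 2 > log_4(2) = 0.5000
T(n) = O(n^2) = O(n^2)

For T(n) = 2T(n/4) + O(n^2): log_4(2) = 0.5000. This is Case 3 of the Master Theorem (c > log_b(a), work dominated by root), giving O(n^2).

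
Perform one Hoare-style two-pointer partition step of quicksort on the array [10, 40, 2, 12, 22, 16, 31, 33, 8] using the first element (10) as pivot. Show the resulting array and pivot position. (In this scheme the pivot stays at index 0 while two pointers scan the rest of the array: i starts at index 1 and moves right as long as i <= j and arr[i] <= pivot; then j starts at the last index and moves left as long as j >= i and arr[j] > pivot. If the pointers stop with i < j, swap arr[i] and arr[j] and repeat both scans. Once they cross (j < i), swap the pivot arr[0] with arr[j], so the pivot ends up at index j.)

Hoare-style two-pointer partition with pivot = 10:

Initial array: [10, 40, 2, 12, 22, 16, 31, 33, 8]

Pointers start at i = 1, j = 8.
i stops at index 1 (arr[1]=40 > 10), j stops at index 8 (arr[8]=8 <= 10): swap arr[1] and arr[8], array becomes [10, 8, 2, 12, 22, 16, 31, 33, 40]
i ends at 3, j ends at 2: the pointers have crossed (j < i), so scanning stops.

Swap pivot arr[0] with arr[2] to place pivot at position 2: [2, 8, 10, 12, 22, 16, 31, 33, 40]
Pivot position: 2

After partitioning with pivot 10, the array becomes [2, 8, 10, 12, 22, 16, 31, 33, 40]. The pivot is placed at index 2. All elements to the left of the pivot are <= 10, and all elements to the right are > 10.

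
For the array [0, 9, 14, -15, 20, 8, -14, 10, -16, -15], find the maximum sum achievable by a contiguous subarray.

Using Kadane's algorithm on [0, 9, 14, -15, 20, 8, -14, 10, -16, -15]:

Scanning through the array:
Position 1 (value 9): max_ending_here = 9, max_so_far = 9
Position 2 (value 14): max_ending_here = 23, max_so_far = 23
Position 3 (value -15): max_ending_here = 8, max_so_far = 23
Position 4 (value 20): max_ending_here = 28, max_so_far = 28
Position 5 (value 8): max_ending_here = 36, max_so_far = 36
Position 6 (value -14): max_ending_here = 22, max_so_far = 36
Position 7 (value 10): max_ending_here = 32, max_so_far = 36
Position 8 (value -16): max_ending_here = 16, max_so_far = 36
Position 9 (value -15): max_ending_here = 1, max_so_far = 36

Maximum subarray: [0, 9, 14, -15, 20, 8]
Maximum sum: 36

The maximum subarray is [0, 9, 14, -15, 20, 8] with sum 36. This subarray runs from index 0 to index 5.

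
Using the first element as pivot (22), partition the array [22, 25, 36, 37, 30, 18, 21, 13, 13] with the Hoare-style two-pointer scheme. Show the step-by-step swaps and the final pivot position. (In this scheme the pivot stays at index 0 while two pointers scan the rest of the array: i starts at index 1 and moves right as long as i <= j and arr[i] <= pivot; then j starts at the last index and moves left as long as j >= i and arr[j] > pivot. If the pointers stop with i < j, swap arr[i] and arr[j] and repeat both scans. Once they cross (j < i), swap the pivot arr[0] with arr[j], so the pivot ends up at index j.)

Hoare-style two-pointer partition with pivot = 22:

Initial array: [22, 25, 36, 37, 30, 18, 21, 13, 13]

Pointers start at i = 1, j = 8.
i stops at index 1 (arr[1]=25 > 22), j stops at index 8 (arr[8]=13 <= 22): swap arr[1] and arr[8], array becomes [22, 13, 36, 37, 30, 18, 21, 13, 25]
i stops at index 2 (arr[2]=36 > 22), j stops at index 7 (arr[7]=13 <= 22): swap arr[2] and arr[7], array becomes [22, 13, 13, 37, 30, 18, 21, 36, 25]
i stops at index 3 (arr[3]=37 > 22), j stops at index 6 (arr[6]=21 <= 22): swap arr[3] and arr[6], array becomes [22, 13, 13, 21, 30, 18, 37, 36, 25]
i stops at index 4 (arr[4]=30 > 22), j stops at index 5 (arr[5]=18 <= 22): swap arr[4] and arr[5], array becomes [22, 13, 13, 21, 18, 30, 37, 36, 25]
i ends at 5, j ends at 4: the pointers have crossed (j < i), so scanning stops.

Swap pivot arr[0] with arr[4] to place pivot at position 4: [18, 13, 13, 21, 22, 30, 37, 36, 25]
Pivot position: 4

After partitioning with pivot 22, the array becomes [18, 13, 13, 21, 22, 30, 37, 36, 25]. The pivot is placed at index 4. All elements to the left of the pivot are <= 22, and all elements to the right are > 22.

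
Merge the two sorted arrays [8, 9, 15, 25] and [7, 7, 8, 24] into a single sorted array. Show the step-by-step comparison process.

Merging process:

Compare 8 vs 7: take 7 from right. Merged: [7]
Compare 8 vs 7: take 7 from right. Merged: [7, 7]
Compare 8 vs 8: take 8 from left. Merged: [7, 7, 8]
Compare 9 vs 8: take 8 from right. Merged: [7, 7, 8, 8]
Compare 9 vs 24: take 9 from left. Merged: [7, 7, 8, 8, 9]
Compare 15 vs 24: take 15 from left. Merged: [7, 7, 8, 8, 9, 15]
Compare 25 vs 24: take 24 from right. Merged: [7, 7, 8, 8, 9, 15, 24]
Append remaining from left: [25]. Merged: [7, 7, 8, 8, 9, 15, 24, 25]

Final merged array: [7, 7, 8, 8, 9, 15, 24, 25]
Total comparisons: 7

The merged array is [7, 7, 8, 8, 9, 15, 24, 25], requiring 7 comparisons. The merge step runs in O(n) time where n is the total number of elements.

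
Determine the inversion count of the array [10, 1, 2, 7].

Finding inversions in [10, 1, 2, 7]:

(0, 1): arr[0]=10 > arr[1]=1
(0, 2): arr[0]=10 > arr[2]=2
(0, 3): arr[0]=10 > arr[3]=7

Total inversions: 3

The array has 3 inversion(s): (0,1), (0,2), (0,3). Each pair (i,j) satisfies i < j and arr[i] > arr[j].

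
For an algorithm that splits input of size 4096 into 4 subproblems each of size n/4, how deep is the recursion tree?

For divide and conquer with division factor 4:

Problem sizes at each level:
Level 0: 4096
Level 1: 1024
Level 2: 256
Level 3: 64
Level 4: 16
Level 5: 4
Level 6: 1

The root is level 0 and the size-1 base case is level 6 (the tree spans levels 0 through 6, i.e. 7 levels counting the root), so the depth is the number of divisions: log_4(4096) = 6

The recursion tree depth is log_4(4096) = 6. At each level, the problem size is divided by 4, so it takes 6 divisions to reduce to a base case of size 1. The algorithm makes 4 recursive calls at each level.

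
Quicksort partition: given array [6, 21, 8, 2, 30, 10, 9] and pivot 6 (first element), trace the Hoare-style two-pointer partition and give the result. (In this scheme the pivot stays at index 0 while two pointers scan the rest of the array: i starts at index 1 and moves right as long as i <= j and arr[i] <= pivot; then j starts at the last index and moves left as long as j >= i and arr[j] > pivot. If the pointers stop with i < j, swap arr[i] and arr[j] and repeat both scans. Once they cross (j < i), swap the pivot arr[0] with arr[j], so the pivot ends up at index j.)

Hoare-style two-pointer partition with pivot = 6:

Initial array: [6, 21, 8, 2, 30, 10, 9]

Pointers start at i = 1, j = 6.
i stops at index 1 (arr[1]=21 > 6), j stops at index 3 (arr[3]=2 <= 6): swap arr[1] and arr[3], array becomes [6, 2, 8, 21, 30, 10, 9]
i ends at 2, j ends at 1: the pointers have crossed (j < i), so scanning stops.

Swap pivot arr[0] with arr[1] to place pivot at position 1: [2, 6, 8, 21, 30, 10, 9]
Pivot position: 1

After partitioning with pivot 6, the array becomes [2, 6, 8, 21, 30, 10, 9]. The pivot is placed at index 1. All elements to the left of the pivot are <= 6, and all elements to the right are > 6.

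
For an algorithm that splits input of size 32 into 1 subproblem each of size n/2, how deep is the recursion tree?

For divide and conquer with division factor 2:

Problem sizes at each level:
Level 0: 32
Level 1: 16
Level 2: 8
Level 3: 4
Level 4: 2
Level 5: 1

The root is level 0 and the size-1 base case is level 5 (the tree spans levels 0 through 5, i.e. 6 levels counting the root), so the depth is the number of divisions: log_2(32) = 5

The recursion tree depth is log_2(32) = 5. At each level, the problem size is divided by 2, so it takes 5 divisions to reduce to a base case of size 1. The algorithm makes 1 recursive call at each level.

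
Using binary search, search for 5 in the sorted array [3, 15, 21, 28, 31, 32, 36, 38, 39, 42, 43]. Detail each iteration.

Binary search for 5 in [3, 15, 21, 28, 31, 32, 36, 38, 39, 42, 43]:

lo=0, hi=10, mid=5, arr[mid]=32 -> 32 > 5, search left half
lo=0, hi=4, mid=2, arr[mid]=21 -> 21 > 5, search left half
lo=0, hi=1, mid=0, arr[mid]=3 -> 3 < 5, search right half
lo=1, hi=1, mid=1, arr[mid]=15 -> 15 > 5, search left half
lo=1 > hi=0, target 5 not found

Binary search determines that 5 is not in the array after 4 comparisons. The search space was exhausted without finding the target.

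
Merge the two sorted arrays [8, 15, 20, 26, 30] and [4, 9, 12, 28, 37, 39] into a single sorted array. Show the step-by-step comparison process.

Merging process:

Compare 8 vs 4: take 4 from right. Merged: [4]
Compare 8 vs 9: take 8 from left. Merged: [4, 8]
Compare 15 vs 9: take 9 from right. Merged: [4, 8, 9]
Compare 15 vs 12: take 12 from right. Merged: [4, 8, 9, 12]
Compare 15 vs 28: take 15 from left. Merged: [4, 8, 9, 12, 15]
Compare 20 vs 28: take 20 from left. Merged: [4, 8, 9, 12, 15, 20]
Compare 26 vs 28: take 26 from left. Merged: [4, 8, 9, 12, 15, 20, 26]
Compare 30 vs 28: take 28 from right. Merged: [4, 8, 9, 12, 15, 20, 26, 28]
Compare 30 vs 37: take 30 from left. Merged: [4, 8, 9, 12, 15, 20, 26, 28, 30]
Append remaining from right: [37, 39]. Merged: [4, 8, 9, 12, 15, 20, 26, 28, 30, 37, 39]

Final merged array: [4, 8, 9, 12, 15, 20, 26, 28, 30, 37, 39]
Total comparisons: 9

The merged array is [4, 8, 9, 12, 15, 20, 26, 28, 30, 37, 39], requiring 9 comparisons. The merge step runs in O(n) time where n is the total number of elements.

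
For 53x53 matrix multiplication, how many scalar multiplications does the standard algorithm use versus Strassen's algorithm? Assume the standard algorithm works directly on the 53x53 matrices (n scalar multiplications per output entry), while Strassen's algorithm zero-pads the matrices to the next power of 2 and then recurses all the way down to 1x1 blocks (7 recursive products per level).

Matrix multiplication for 53x53 matrices:

Strassen's algorithm requires power-of-2 dimensions. Pad 53x53 to 64x64 (next power of 2).

Standard algorithm: 53^3 = 148877 multiplications
Strassen's algorithm: 7^(log2(64)) = 7^6 = 117649 multiplications
Savings: 148877 - 117649 = 31228 multiplications

Standard: 148877 multiplications (53^3). Strassen: 117649 multiplications (7^6, after padding to 64x64). Strassen reduces 8 recursive multiplications to 7 at each level.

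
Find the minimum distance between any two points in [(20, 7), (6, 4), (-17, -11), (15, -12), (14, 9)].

Computing all pairwise distances among 5 points:

d((20, 7), (6, 4)) = 14.3178
d((20, 7), (-17, -11)) = 41.1461
d((20, 7), (15, -12)) = 19.6469
d((20, 7), (14, 9)) = 6.3246 <-- minimum
d((6, 4), (-17, -11)) = 27.4591
d((6, 4), (15, -12)) = 18.3576
d((6, 4), (14, 9)) = 9.434
d((-17, -11), (15, -12)) = 32.0156
d((-17, -11), (14, 9)) = 36.8917
d((15, -12), (14, 9)) = 21.0238

Closest pair: (20, 7) and (14, 9) with distance 6.3246

The closest pair is (20, 7) and (14, 9) with Euclidean distance 6.3246. For 5 points, brute-force pairwise comparison is shown above. For large n, the divide-and-conquer algorithm (sort by x, recurse on halves, check the dividing strip) achieves O(n log n).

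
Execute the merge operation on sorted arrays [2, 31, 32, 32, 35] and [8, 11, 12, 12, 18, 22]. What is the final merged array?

Merging process:

Compare 2 vs 8: take 2 from left. Merged: [2]
Compare 31 vs 8: take 8 from right. Merged: [2, 8]
Compare 31 vs 11: take 11 from right. Merged: [2, 8, 11]
Compare 31 vs 12: take 12 from right. Merged: [2, 8, 11, 12]
Compare 31 vs 12: take 12 from right. Merged: [2, 8, 11, 12, 12]
Compare 31 vs 18: take 18 from right. Merged: [2, 8, 11, 12, 12, 18]
Compare 31 vs 22: take 22 from right. Merged: [2, 8, 11, 12, 12, 18, 22]
Append remaining from left: [31, 32, 32, 35]. Merged: [2, 8, 11, 12, 12, 18, 22, 31, 32, 32, 35]

Final merged array: [2, 8, 11, 12, 12, 18, 22, 31, 32, 32, 35]
Total comparisons: 7

The merged array is [2, 8, 11, 12, 12, 18, 22, 31, 32, 32, 35], requiring 7 comparisons. The merge step runs in O(n) time where n is the total number of elements.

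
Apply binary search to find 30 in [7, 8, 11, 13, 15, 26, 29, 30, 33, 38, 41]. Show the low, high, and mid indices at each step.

Binary search for 30 in [7, 8, 11, 13, 15, 26, 29, 30, 33, 38, 41]:

lo=0, hi=10, mid=5, arr[mid]=26 -> 26 < 30, search right half
lo=6, hi=10, mid=8, arr[mid]=33 -> 33 > 30, search left half
lo=6, hi=7, mid=6, arr[mid]=29 -> 29 < 30, search right half
lo=7, hi=7, mid=7, arr[mid]=30 -> Found target at index 7!

Binary search finds 30 at index 7 after 4 comparisons. The search repeatedly halves the search space by comparing with the middle element.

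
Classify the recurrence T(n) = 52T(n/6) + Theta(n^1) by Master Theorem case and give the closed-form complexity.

Master Theorem for T(n) = 52T(n/6) + O(n^1):

a = 52, b = 6, c = 1
log_b(a) = log_6(52) = 2.2052

Case 1: c = 1 < log_6(52) = 2.2052
T(n) = O(n^(log_6 52))

For T(n) = 52T(n/6) + O(n^1): log_6(52) = 2.2052. This is Case 1 of the Master Theorem (c < log_b(a), work dominated by leaves), giving O(n^(log_6 52)).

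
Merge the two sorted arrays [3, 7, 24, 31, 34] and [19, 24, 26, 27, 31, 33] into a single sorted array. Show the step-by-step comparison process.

Merging process:

Compare 3 vs 19: take 3 from left. Merged: [3]
Compare 7 vs 19: take 7 from left. Merged: [3, 7]
Compare 24 vs 19: take 19 from right. Merged: [3, 7, 19]
Compare 24 vs 24: take 24 from left. Merged: [3, 7, 19, 24]
Compare 31 vs 24: take 24 from right. Merged: [3, 7, 19, 24, 24]
Compare 31 vs 26: take 26 from right. Merged: [3, 7, 19, 24, 24, 26]
Compare 31 vs 27: take 27 from right. Merged: [3, 7, 19, 24, 24, 26, 27]
Compare 31 vs 31: take 31 from left. Merged: [3, 7, 19, 24, 24, 26, 27, 31]
Compare 34 vs 31: take 31 from right. Merged: [3, 7, 19, 24, 24, 26, 27, 31, 31]
Compare 34 vs 33: take 33 from right. Merged: [3, 7, 19, 24, 24, 26, 27, 31, 31, 33]
Append remaining from left: [34]. Merged: [3, 7, 19, 24, 24, 26, 27, 31, 31, 33, 34]

Final merged array: [3, 7, 19, 24, 24, 26, 27, 31, 31, 33, 34]
Total comparisons: 10

The merged array is [3, 7, 19, 24, 24, 26, 27, 31, 31, 33, 34], requiring 10 comparisons. The merge step runs in O(n) time where n is the total number of elements.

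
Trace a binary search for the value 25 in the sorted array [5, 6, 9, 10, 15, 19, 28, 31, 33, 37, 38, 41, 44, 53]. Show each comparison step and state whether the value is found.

Binary search for 25 in [5, 6, 9, 10, 15, 19, 28, 31, 33, 37, 38, 41, 44, 53]:

lo=0, hi=13, mid=6, arr[mid]=28 -> 28 > 25, search left half
lo=0, hi=5, mid=2, arr[mid]=9 -> 9 < 25, search right half
lo=3, hi=5, mid=4, arr[mid]=15 -> 15 < 25, search right half
lo=5, hi=5, mid=5, arr[mid]=19 -> 19 < 25, search right half
lo=6 > hi=5, target 25 not found

Binary search determines that 25 is not in the array after 4 comparisons. The search space was exhausted without finding the target.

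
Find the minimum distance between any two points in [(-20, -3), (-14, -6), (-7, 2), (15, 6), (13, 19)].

Computing all pairwise distances among 5 points:

d((-20, -3), (-14, -6)) = 6.7082 <-- minimum
d((-20, -3), (-7, 2)) = 13.9284
d((-20, -3), (15, 6)) = 36.1386
d((-20, -3), (13, 19)) = 39.6611
d((-14, -6), (-7, 2)) = 10.6301
d((-14, -6), (15, 6)) = 31.3847
d((-14, -6), (13, 19)) = 36.7967
d((-7, 2), (15, 6)) = 22.3607
d((-7, 2), (13, 19)) = 26.2488
d((15, 6), (13, 19)) = 13.1529

Closest pair: (-20, -3) and (-14, -6) with distance 6.7082

The closest pair is (-20, -3) and (-14, -6) with Euclidean distance 6.7082. For 5 points, brute-force pairwise comparison is shown above. For large n, the divide-and-conquer algorithm (sort by x, recurse on halves, check the dividing strip) achieves O(n log n).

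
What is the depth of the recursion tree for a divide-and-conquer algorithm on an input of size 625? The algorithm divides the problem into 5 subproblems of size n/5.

For divide and conquer with division factor 5:

Problem sizes at each level:
Level 0: 625
Level 1: 125
Level 2: 25
Level 3: 5
Level 4: 1

The root is level 0 and the size-1 base case is level 4 (the tree spans levels 0 through 4, i.e. 5 levels counting the root), so the depth is the number of divisions: log_5(625) = 4

The recursion tree depth is log_5(625) = 4. At each level, the problem size is divided by 5, so it takes 4 divisions to reduce to a base case of size 1. The algorithm makes 5 recursive calls at each level.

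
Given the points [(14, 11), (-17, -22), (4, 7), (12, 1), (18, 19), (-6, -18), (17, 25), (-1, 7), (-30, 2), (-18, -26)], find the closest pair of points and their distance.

Computing all pairwise distances among 10 points:

d((14, 11), (-17, -22)) = 45.2769
d((14, 11), (4, 7)) = 10.7703
d((14, 11), (12, 1)) = 10.198
d((14, 11), (18, 19)) = 8.9443
d((14, 11), (-6, -18)) = 35.2278
d((14, 11), (17, 25)) = 14.3178
d((14, 11), (-1, 7)) = 15.5242
d((14, 11), (-30, 2)) = 44.911
d((14, 11), (-18, -26)) = 48.9183
d((-17, -22), (4, 7)) = 35.805
d((-17, -22), (12, 1)) = 37.0135
d((-17, -22), (18, 19)) = 53.9073
d((-17, -22), (-6, -18)) = 11.7047
d((-17, -22), (17, 25)) = 58.0086
d((-17, -22), (-1, 7)) = 33.121
d((-17, -22), (-30, 2)) = 27.2947
d((-17, -22), (-18, -26)) = 4.1231 <-- minimum
d((4, 7), (12, 1)) = 10.0
d((4, 7), (18, 19)) = 18.4391
d((4, 7), (-6, -18)) = 26.9258
d((4, 7), (17, 25)) = 22.2036
d((4, 7), (-1, 7)) = 5.0
d((4, 7), (-30, 2)) = 34.3657
d((4, 7), (-18, -26)) = 39.6611
d((12, 1), (18, 19)) = 18.9737
d((12, 1), (-6, -18)) = 26.1725
d((12, 1), (17, 25)) = 24.5153
d((12, 1), (-1, 7)) = 14.3178
d((12, 1), (-30, 2)) = 42.0119
d((12, 1), (-18, -26)) = 40.3609
d((18, 19), (-6, -18)) = 44.1022
d((18, 19), (17, 25)) = 6.0828
d((18, 19), (-1, 7)) = 22.4722
d((18, 19), (-30, 2)) = 50.9215
d((18, 19), (-18, -26)) = 57.6281
d((-6, -18), (17, 25)) = 48.7647
d((-6, -18), (-1, 7)) = 25.4951
d((-6, -18), (-30, 2)) = 31.241
d((-6, -18), (-18, -26)) = 14.4222
d((17, 25), (-1, 7)) = 25.4558
d((17, 25), (-30, 2)) = 52.3259
d((17, 25), (-18, -26)) = 61.8547
d((-1, 7), (-30, 2)) = 29.4279
d((-1, 7), (-18, -26)) = 37.1214
d((-30, 2), (-18, -26)) = 30.4631

Closest pair: (-17, -22) and (-18, -26) with distance 4.1231

The closest pair is (-17, -22) and (-18, -26) with Euclidean distance 4.1231. For 10 points, brute-force pairwise comparison is shown above. For large n, the divide-and-conquer algorithm (sort by x, recurse on halves, check the dividing strip) achieves O(n log n).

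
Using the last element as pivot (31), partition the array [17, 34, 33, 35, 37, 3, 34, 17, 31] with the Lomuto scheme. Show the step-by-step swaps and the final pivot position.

Lomuto partition with pivot = 31:

Initial array: [17, 34, 33, 35, 37, 3, 34, 17, 31]

arr[0]=17 <= 31: swap with position 0, array becomes [17, 34, 33, 35, 37, 3, 34, 17, 31]
arr[1]=34 > 31: no swap
arr[2]=33 > 31: no swap
arr[3]=35 > 31: no swap
arr[4]=37 > 31: no swap
arr[5]=3 <= 31: swap with position 1, array becomes [17, 3, 33, 35, 37, 34, 34, 17, 31]
arr[6]=34 > 31: no swap
arr[7]=17 <= 31: swap with position 2, array becomes [17, 3, 17, 35, 37, 34, 34, 33, 31]

Place pivot at position 3: [17, 3, 17, 31, 37, 34, 34, 33, 35]
Pivot position: 3

After partitioning with pivot 31, the array becomes [17, 3, 17, 31, 37, 34, 34, 33, 35]. The pivot is placed at index 3. All elements to the left of the pivot are <= 31, and all elements to the right are > 31.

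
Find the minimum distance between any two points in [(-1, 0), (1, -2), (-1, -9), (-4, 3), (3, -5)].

Computing all pairwise distances among 5 points:

d((-1, 0), (1, -2)) = 2.8284 <-- minimum
d((-1, 0), (-1, -9)) = 9.0
d((-1, 0), (-4, 3)) = 4.2426
d((-1, 0), (3, -5)) = 6.4031
d((1, -2), (-1, -9)) = 7.2801
d((1, -2), (-4, 3)) = 7.0711
d((1, -2), (3, -5)) = 3.6056
d((-1, -9), (-4, 3)) = 12.3693
d((-1, -9), (3, -5)) = 5.6569
d((-4, 3), (3, -5)) = 10.6301

Closest pair: (-1, 0) and (1, -2) with distance 2.8284

The closest pair is (-1, 0) and (1, -2) with Euclidean distance 2.8284. For 5 points, brute-force pairwise comparison is shown above. For large n, the divide-and-conquer algorithm (sort by x, recurse on halves, check the dividing strip) achieves O(n log n).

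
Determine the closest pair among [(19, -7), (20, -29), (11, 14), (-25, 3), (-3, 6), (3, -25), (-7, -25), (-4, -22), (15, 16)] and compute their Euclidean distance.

Computing all pairwise distances among 9 points:

d((19, -7), (20, -29)) = 22.0227
d((19, -7), (11, 14)) = 22.4722
d((19, -7), (-25, 3)) = 45.1221
d((19, -7), (-3, 6)) = 25.5539
d((19, -7), (3, -25)) = 24.0832
d((19, -7), (-7, -25)) = 31.6228
d((19, -7), (-4, -22)) = 27.4591
d((19, -7), (15, 16)) = 23.3452
d((20, -29), (11, 14)) = 43.9318
d((20, -29), (-25, 3)) = 55.2178
d((20, -29), (-3, 6)) = 41.8808
d((20, -29), (3, -25)) = 17.4642
d((20, -29), (-7, -25)) = 27.2947
d((20, -29), (-4, -22)) = 25.0
d((20, -29), (15, 16)) = 45.2769
d((11, 14), (-25, 3)) = 37.6431
d((11, 14), (-3, 6)) = 16.1245
d((11, 14), (3, -25)) = 39.8121
d((11, 14), (-7, -25)) = 42.9535
d((11, 14), (-4, -22)) = 39.0
d((11, 14), (15, 16)) = 4.4721
d((-25, 3), (-3, 6)) = 22.2036
d((-25, 3), (3, -25)) = 39.598
d((-25, 3), (-7, -25)) = 33.2866
d((-25, 3), (-4, -22)) = 32.6497
d((-25, 3), (15, 16)) = 42.0595
d((-3, 6), (3, -25)) = 31.5753
d((-3, 6), (-7, -25)) = 31.257
d((-3, 6), (-4, -22)) = 28.0179
d((-3, 6), (15, 16)) = 20.5913
d((3, -25), (-7, -25)) = 10.0
d((3, -25), (-4, -22)) = 7.6158
d((3, -25), (15, 16)) = 42.72
d((-7, -25), (-4, -22)) = 4.2426 <-- minimum
d((-7, -25), (15, 16)) = 46.5296
d((-4, -22), (15, 16)) = 42.4853

Closest pair: (-7, -25) and (-4, -22) with distance 4.2426

The closest pair is (-7, -25) and (-4, -22) with Euclidean distance 4.2426. For 9 points, brute-force pairwise comparison is shown above. For large n, the divide-and-conquer algorithm (sort by x, recurse on halves, check the dividing strip) achieves O(n log n).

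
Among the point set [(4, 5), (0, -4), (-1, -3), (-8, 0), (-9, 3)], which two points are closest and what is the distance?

Computing all pairwise distances among 5 points:

d((4, 5), (0, -4)) = 9.8489
d((4, 5), (-1, -3)) = 9.434
d((4, 5), (-8, 0)) = 13.0
d((4, 5), (-9, 3)) = 13.1529
d((0, -4), (-1, -3)) = 1.4142 <-- minimum
d((0, -4), (-8, 0)) = 8.9443
d((0, -4), (-9, 3)) = 11.4018
d((-1, -3), (-8, 0)) = 7.6158
d((-1, -3), (-9, 3)) = 10.0
d((-8, 0), (-9, 3)) = 3.1623

Closest pair: (0, -4) and (-1, -3) with distance 1.4142

The closest pair is (0, -4) and (-1, -3) with Euclidean distance 1.4142. For 5 points, brute-force pairwise comparison is shown above. For large n, the divide-and-conquer algorithm (sort by x, recurse on halves, check the dividing strip) achieves O(n log n).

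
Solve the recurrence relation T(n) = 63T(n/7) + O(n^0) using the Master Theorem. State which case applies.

Master Theorem for T(n) = 63T(n/7) + O(n^0):

a = 63, b = 7, c = 0
log_b(a) = log_7(63) = 2.1292

Case 1: c = 0 < log_7(63) = 2.1292
T(n) = O(n^(log_7 63))

For T(n) = 63T(n/7) + O(n^0): log_7(63) = 2.1292. This is Case 1 of the Master Theorem (c < log_b(a), work dominated by leaves), giving O(n^(log_7 63)).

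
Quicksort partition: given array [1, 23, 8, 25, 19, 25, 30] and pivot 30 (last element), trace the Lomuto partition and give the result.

Lomuto partition with pivot = 30:

Initial array: [1, 23, 8, 25, 19, 25, 30]

arr[0]=1 <= 30: swap with position 0, array becomes [1, 23, 8, 25, 19, 25, 30]
arr[1]=23 <= 30: swap with position 1, array becomes [1, 23, 8, 25, 19, 25, 30]
arr[2]=8 <= 30: swap with position 2, array becomes [1, 23, 8, 25, 19, 25, 30]
arr[3]=25 <= 30: swap with position 3, array becomes [1, 23, 8, 25, 19, 25, 30]
arr[4]=19 <= 30: swap with position 4, array becomes [1, 23, 8, 25, 19, 25, 30]
arr[5]=25 <= 30: swap with position 5, array becomes [1, 23, 8, 25, 19, 25, 30]

Place pivot at position 6: [1, 23, 8, 25, 19, 25, 30]
Pivot position: 6

After partitioning with pivot 30, the array becomes [1, 23, 8, 25, 19, 25, 30]. The pivot is placed at index 6. All elements to the left of the pivot are <= 30, and all elements to the right are > 30.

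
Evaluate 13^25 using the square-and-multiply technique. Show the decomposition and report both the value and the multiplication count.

Computing 13^25 by squaring (build up from 13^1; each line after the first costs one multiplication):

13^1 = 13
13^2 = (13^1)^2 = 13^2 = 169
13^3 = 13 * 13^2 = 13 * 169 = 2197
13^6 = (13^3)^2 = 2197^2 = 4826809
13^12 = (13^6)^2 = 4826809^2 = 23298085122481
13^24 = (13^12)^2 = 23298085122481^2 = 542800770374370512771595361
13^25 = 13 * 13^24 = 13 * 542800770374370512771595361 = 7056410014866816666030739693

Result: 7056410014866816666030739693
Multiplications needed: 6 (6 lines after 13^1)

13^25 = 7056410014866816666030739693. Using exponentiation by squaring, this requires 6 multiplications. The key idea: if the exponent is even, square the half-power; if odd, multiply by the base once.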